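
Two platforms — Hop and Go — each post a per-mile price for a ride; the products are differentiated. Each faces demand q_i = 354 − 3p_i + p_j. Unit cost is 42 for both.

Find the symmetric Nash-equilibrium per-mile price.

Hop's profit: π = (p_{Hop} − 42)(354 − 3p_{Hop} + p_{Go}).
∂π/∂p_{Hop} = 480 − 6p_{Hop} + p_{Go} = 0 ⇒ p_{Hop} = 80 + (1/6)p_{Go}.
Setting p_{Hop} = p_{Go} in the reaction function: p_{Hop} = 80 + (1/6)p_{Hop}, so p_{Hop} = 80 / (5/6) = 96.

96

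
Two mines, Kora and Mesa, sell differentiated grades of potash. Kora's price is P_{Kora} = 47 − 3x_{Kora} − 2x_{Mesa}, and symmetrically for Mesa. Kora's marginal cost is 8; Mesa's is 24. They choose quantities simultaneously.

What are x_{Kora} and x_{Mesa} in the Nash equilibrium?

Mine Kora's profit: π = x_{Kora}(47 − 3x_{Kora} − 2x_{Mesa}) − 8x_{Kora}.
∂π/∂x_{Kora} = 39 − 6x_{Kora} − 2x_{Mesa} = 0 ⇒ x_{Kora} = 6.5 − (1/3)x_{Mesa}.
Similarly x_{Mesa} = 23/6 − (1/3)x_{Kora}.
Plugging x_{Mesa} into Kora's best response: x_{Kora} = 6.5 − (1/3)(23/6 − (1/3)x_{Kora}) ⇒ (8/9)x_{Kora} = 47/9, so x_{Kora} = 5.875.
Then x_{Mesa} = 23/6 − (1/3)·5.875 = 1.875.

5.875, 1.875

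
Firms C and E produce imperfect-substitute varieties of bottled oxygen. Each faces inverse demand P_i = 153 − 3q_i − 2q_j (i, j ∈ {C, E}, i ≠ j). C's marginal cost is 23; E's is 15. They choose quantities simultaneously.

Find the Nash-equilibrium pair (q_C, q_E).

15.75, 17.75

Firm C's profit: π = q_C(153 − 3q_C − 2q_E) − 23q_C.
∂π/∂q_C = 130 − 6q_C − 2q_E = 0 ⇒ q_C = 65/3 − (1/3)q_E.
Similarly q_E = 23 − (1/3)q_C.
Solving the two reaction functions simultaneously: (1 − (−1/3)(−1/3))q_C = 65/3 − (1/3)·23, so (8/9)q_C = 14 and q_C = 15.75.
Then q_E = 23 − (1/3)·15.75 = 17.75.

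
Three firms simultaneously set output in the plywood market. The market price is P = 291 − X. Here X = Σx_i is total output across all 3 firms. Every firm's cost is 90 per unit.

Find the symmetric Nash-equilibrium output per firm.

A representative firm's profit is π_i = x_i(291 − X) − 90x_i, with X = x_i + Σ_{j≠i} x_j.
First-order condition: 201 − 2x_i − Σ_{j≠i} x_j = 0.
Imposing symmetry (x_j = x for all j) turns Σ_{j≠i} x_j into 2x, so 201 = 4x and x = 50.25.

50.25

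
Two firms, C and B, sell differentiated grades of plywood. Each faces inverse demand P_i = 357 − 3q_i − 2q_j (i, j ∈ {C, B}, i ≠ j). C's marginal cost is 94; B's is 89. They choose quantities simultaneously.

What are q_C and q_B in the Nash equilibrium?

Firm C's profit: π = q_C(357 − 3q_C − 2q_B) − 94q_C.
∂π/∂q_C = 263 − 6q_C − 2q_B = 0 ⇒ q_C = 263/6 − (1/3)q_B.
Similarly q_B = 134/3 − (1/3)q_C.
Solving the two reaction functions simultaneously: (1 − (−1/3)(−1/3))q_C = 263/6 − (1/3)·(134/3), so (8/9)q_C = 521/18 and q_C = 32.5625.
Then q_B = 134/3 − (1/3)·32.5625 = 33.8125.

32.5625, 33.8125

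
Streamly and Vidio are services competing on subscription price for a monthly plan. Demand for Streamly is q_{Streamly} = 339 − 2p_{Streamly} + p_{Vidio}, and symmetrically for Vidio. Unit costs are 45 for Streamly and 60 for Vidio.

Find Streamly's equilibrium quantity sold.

Streamly's profit: π = (p_{Streamly} − 45)(339 − 2p_{Streamly} + p_{Vidio}).
∂π/∂p_{Streamly} = 429 − 4p_{Streamly} + p_{Vidio} = 0 ⇒ p_{Streamly} = 107.25 + 0.25p_{Vidio}.
Similarly p_{Vidio} = 114.75 + 0.25p_{Streamly}.
Substituting the second reaction function into the first: p_{Streamly} = 107.25 + 0.25(114.75 + 0.25p_{Streamly}), which gives 0.9375p_{Streamly} = 135.9375 ⇒ p_{Streamly} = 145.
Then p_{Vidio} = 114.75 + 0.25·145 = 151.
q_{Streamly} = 339 − 2·145 + 151 = 200.

200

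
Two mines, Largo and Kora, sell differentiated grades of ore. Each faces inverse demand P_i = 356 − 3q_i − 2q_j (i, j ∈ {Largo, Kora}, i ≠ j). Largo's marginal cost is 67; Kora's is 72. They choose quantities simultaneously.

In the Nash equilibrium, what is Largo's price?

Mine Largo's profit: π = q_{Largo}(356 − 3q_{Largo} − 2q_{Kora}) − 67q_{Largo}.
∂π/∂q_{Largo} = 289 − 6q_{Largo} − 2q_{Kora} = 0 ⇒ q_{Largo} = 289/6 − (1/3)q_{Kora}.
Similarly q_{Kora} = 142/3 − (1/3)q_{Largo}.
Plugging q_{Kora} into Largo's best response: q_{Largo} = 289/6 − (1/3)(142/3 − (1/3)q_{Largo}) ⇒ (8/9)q_{Largo} = 583/18, so q_{Largo} = 36.4375.
Then q_{Kora} = 142/3 − (1/3)·36.4375 = 35.1875.
P_{Largo} = 356 − 3·36.4375 − 2·35.1875 = 176.3125.

176.3125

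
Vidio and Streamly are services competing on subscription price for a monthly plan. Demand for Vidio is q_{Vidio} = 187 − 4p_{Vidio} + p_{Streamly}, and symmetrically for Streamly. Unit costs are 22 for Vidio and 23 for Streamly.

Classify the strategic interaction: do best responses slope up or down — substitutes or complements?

strategic complements

Vidio's profit: π = (p_{Vidio} − 22)(187 − 4p_{Vidio} + p_{Streamly}).
∂π/∂p_{Vidio} = 275 − 8p_{Vidio} + p_{Streamly} = 0 ⇒ p_{Vidio} = 34.375 + 0.125p_{Streamly}.
The best-response slope dp_{Vidio}/dp_{Streamly} = 0.125 > 0: the reaction function is upward-sloping, so the choices are strategic complements.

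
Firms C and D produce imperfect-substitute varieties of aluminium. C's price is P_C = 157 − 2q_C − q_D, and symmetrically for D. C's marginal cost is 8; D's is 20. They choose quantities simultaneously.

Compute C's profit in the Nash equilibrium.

Firm C's profit: π = q_C(157 − 2q_C − q_D) − 8q_C.
∂π/∂q_C = 149 − 4q_C − q_D = 0 ⇒ q_C = 37.25 − 0.25q_D.
Similarly q_D = 34.25 − 0.25q_C.
Substituting the second reaction function into the first: q_C = 37.25 − 0.25(34.25 − 0.25q_C), which gives 0.9375q_C = 28.6875 ⇒ q_C = 30.6.
Then q_D = 34.25 − 0.25·30.6 = 26.6.
P_C = 157 − 2·30.6 − 26.6 = 69.2.
Profit = (69.2 − 8)·30.6 = 1872.72.

1872.72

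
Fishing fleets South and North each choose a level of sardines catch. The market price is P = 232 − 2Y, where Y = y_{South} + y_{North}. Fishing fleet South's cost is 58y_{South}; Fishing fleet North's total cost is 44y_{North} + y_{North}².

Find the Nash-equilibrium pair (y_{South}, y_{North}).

33.4, 20.2

Fishing fleet South's profit: π = y_{South}(232 − 2(y_{South} + y_{North})) − 58y_{South}.
∂π/∂y_{South} = 174 − 4y_{South} − 2y_{North} = 0, so y_{South} = 43.5 − 0.5y_{North}.
For North: ∂π/∂y_{North} = 188 − 6y_{North} − 2y_{South} = 0 ⇒ y_{North} = 94/3 − (1/3)y_{South}.
Substituting the second reaction function into the first: y_{South} = 43.5 − 0.5(94/3 − (1/3)y_{South}), which gives (5/6)y_{South} = 167/6 ⇒ y_{South} = 33.4.
Then y_{North} = 94/3 − (1/3)·33.4 = 20.2.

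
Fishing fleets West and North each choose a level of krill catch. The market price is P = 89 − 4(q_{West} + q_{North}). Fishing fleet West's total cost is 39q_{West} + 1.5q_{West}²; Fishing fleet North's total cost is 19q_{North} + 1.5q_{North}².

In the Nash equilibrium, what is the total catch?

8

Fishing fleet West's profit: π = q_{West}(89 − 4(q_{West} + q_{North})) − 39q_{West} − 1.5q_{West}².
∂π/∂q_{West} = 50 − 11q_{West} − 4q_{North} = 0, so q_{West} = 50/11 − (4/11)q_{North}.
By the same steps for North: q_{North} = 70/11 − (4/11)q_{West}.
Plugging q_{North} into West's best response: q_{West} = 50/11 − (4/11)(70/11 − (4/11)q_{West}) ⇒ (105/121)q_{West} = 270/121, so q_{West} = 18/7.
Then q_{North} = 70/11 − (4/11)·(18/7) = 38/7.
Total catch: 18/7 + 38/7 = 8.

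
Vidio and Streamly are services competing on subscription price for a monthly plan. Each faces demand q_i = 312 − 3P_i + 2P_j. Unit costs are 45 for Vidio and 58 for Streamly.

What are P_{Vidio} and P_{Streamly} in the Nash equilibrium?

114.1875, 119.0625

Vidio's profit: π = (P_{Vidio} − 45)(312 − 3P_{Vidio} + 2P_{Streamly}).
∂π/∂P_{Vidio} = 447 − 6P_{Vidio} + 2P_{Streamly} = 0 ⇒ P_{Vidio} = 74.5 + (1/3)P_{Streamly}.
Similarly P_{Streamly} = 81 + (1/3)P_{Vidio}.
Plugging P_{Streamly} into Vidio's best response: P_{Vidio} = 74.5 + (1/3)(81 + (1/3)P_{Vidio}) ⇒ (8/9)P_{Vidio} = 101.5, so P_{Vidio} = 114.1875.
Then P_{Streamly} = 81 + (1/3)·114.1875 = 119.0625.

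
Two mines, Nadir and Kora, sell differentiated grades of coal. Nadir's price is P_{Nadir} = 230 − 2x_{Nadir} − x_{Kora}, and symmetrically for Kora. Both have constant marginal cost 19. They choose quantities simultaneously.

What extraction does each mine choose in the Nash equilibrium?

Mine Nadir's profit: π = x_{Nadir}(230 − 2x_{Nadir} − x_{Kora}) − 19x_{Nadir}.
∂π/∂x_{Nadir} = 211 − 4x_{Nadir} − x_{Kora} = 0 ⇒ x_{Nadir} = 52.75 − 0.25x_{Kora}.
The game is symmetric, so in equilibrium x_{Kora} = x_{Nadir}: the reaction function gives 1.25x_{Nadir} = 52.75, hence x_{Nadir} = 42.2.

42.2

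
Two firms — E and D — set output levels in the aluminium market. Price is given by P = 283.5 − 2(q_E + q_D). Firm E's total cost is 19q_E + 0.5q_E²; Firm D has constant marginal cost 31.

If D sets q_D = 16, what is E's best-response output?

Firm E's profit: π = q_E(283.5 − 2(q_E + q_D)) − 19q_E − 0.5q_E².
∂π/∂q_E = 264.5 − 5q_E − 2q_D = 0, so q_E = 52.9 − 0.4q_D.
At q_D = 16: q_E = 52.9 − 0.4·16 = 46.5.

46.5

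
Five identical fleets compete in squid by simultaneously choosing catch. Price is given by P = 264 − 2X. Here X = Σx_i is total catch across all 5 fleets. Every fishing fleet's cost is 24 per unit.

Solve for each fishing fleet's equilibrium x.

20

A representative fishing fleet's profit is π_i = x_i(264 − 2X) − 24x_i, with X = x_i + Σ_{j≠i} x_j.
First-order condition: 240 − 4x_i − 2Σ_{j≠i} x_j = 0.
Imposing symmetry (x_j = x for all j) turns Σ_{j≠i} x_j into 4x, so 240 = 12x and x = 20.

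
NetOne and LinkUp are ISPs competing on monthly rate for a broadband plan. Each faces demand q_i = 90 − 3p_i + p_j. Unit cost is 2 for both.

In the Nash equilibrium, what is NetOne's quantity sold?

NetOne's profit: π = (p_{NetOne} − 2)(90 − 3p_{NetOne} + p_{LinkUp}).
∂π/∂p_{NetOne} = 96 − 6p_{NetOne} + p_{LinkUp} = 0 ⇒ p_{NetOne} = 16 + (1/6)p_{LinkUp}.
By symmetry p_{LinkUp} = p_{NetOne}; substituting into the reaction function, (5/6)p_{NetOne} = 16 and p_{NetOne} = 19.2.
q_{NetOne} = 90 − 3·19.2 + 19.2 = 51.6.

51.6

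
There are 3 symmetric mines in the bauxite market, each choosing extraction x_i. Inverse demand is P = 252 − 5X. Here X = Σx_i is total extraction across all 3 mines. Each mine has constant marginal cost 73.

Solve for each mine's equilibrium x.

A representative mine's profit is π_i = x_i(252 − 5X) − 73x_i, with X = x_i + Σ_{j≠i} x_j.
First-order condition: 179 − 10x_i − 5Σ_{j≠i} x_j = 0.
In a symmetric equilibrium every mine chooses the same x, so Σ_{j≠i} x_j = 2x. The condition becomes 179 − 20x = 0, giving x = 179/20 = 8.95.

8.95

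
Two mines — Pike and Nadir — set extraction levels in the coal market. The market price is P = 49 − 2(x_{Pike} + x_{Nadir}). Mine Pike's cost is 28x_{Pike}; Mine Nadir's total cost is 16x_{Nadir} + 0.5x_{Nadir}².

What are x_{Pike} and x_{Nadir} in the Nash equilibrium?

Mine Pike's profit: π = x_{Pike}(49 − 2(x_{Pike} + x_{Nadir})) − 28x_{Pike}.
∂π/∂x_{Pike} = 21 − 4x_{Pike} − 2x_{Nadir} = 0, so x_{Pike} = 5.25 − 0.5x_{Nadir}.
For Nadir: ∂π/∂x_{Nadir} = 33 − 5x_{Nadir} − 2x_{Pike} = 0 ⇒ x_{Nadir} = 6.6 − 0.4x_{Pike}.
Solving the two reaction functions simultaneously: (1 − (−0.5)(−0.4))x_{Pike} = 5.25 − 0.5·6.6, so 0.8x_{Pike} = 1.95 and x_{Pike} = 2.4375.
Then x_{Nadir} = 6.6 − 0.4·2.4375 = 5.625.

2.4375, 5.625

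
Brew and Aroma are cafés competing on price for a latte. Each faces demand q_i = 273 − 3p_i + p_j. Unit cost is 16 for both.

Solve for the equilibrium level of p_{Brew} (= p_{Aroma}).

Brew's profit: π = (p_{Brew} − 16)(273 − 3p_{Brew} + p_{Aroma}).
∂π/∂p_{Brew} = 321 − 6p_{Brew} + p_{Aroma} = 0 ⇒ p_{Brew} = 53.5 + (1/6)p_{Aroma}.
By symmetry p_{Aroma} = p_{Brew}; substituting into the reaction function, (5/6)p_{Brew} = 53.5 and p_{Brew} = 64.2.

64.2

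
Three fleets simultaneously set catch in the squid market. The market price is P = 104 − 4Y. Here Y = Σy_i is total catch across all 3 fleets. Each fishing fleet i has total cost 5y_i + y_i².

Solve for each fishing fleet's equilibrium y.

5.5

A representative fishing fleet's profit is π_i = y_i(104 − 4Y) − 5y_i − y_i², with Y = y_i + Σ_{j≠i} y_j.
First-order condition: 99 − 10y_i − 4Σ_{j≠i} y_j = 0.
In a symmetric equilibrium every fishing fleet chooses the same y, so Σ_{j≠i} y_j = 2y. The condition becomes 99 − 18y = 0, giving y = 99/18 = 5.5.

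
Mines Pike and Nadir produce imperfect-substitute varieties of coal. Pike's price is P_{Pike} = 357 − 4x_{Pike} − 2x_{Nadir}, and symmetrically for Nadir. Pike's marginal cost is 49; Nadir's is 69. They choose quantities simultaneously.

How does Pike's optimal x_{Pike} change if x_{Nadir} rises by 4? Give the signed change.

Mine Pike's profit: π = x_{Pike}(357 − 4x_{Pike} − 2x_{Nadir}) − 49x_{Pike}.
∂π/∂x_{Pike} = 308 − 8x_{Pike} − 2x_{Nadir} = 0 ⇒ x_{Pike} = 38.5 − 0.25x_{Nadir}.
The reaction-function slope is −0.25, so a 4-unit rise in x_{Nadir} moves x_{Pike} by −0.25 × 4 = −1. Pike's best response falls — the actions are strategic substitutes.

-1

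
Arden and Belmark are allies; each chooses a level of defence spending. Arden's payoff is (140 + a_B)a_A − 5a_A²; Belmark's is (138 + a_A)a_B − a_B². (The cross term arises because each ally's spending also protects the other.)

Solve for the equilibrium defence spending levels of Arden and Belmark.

Expanding Arden's payoff: 140a_A + a_Ba_A − 5a_A².
∂π/∂a_A = 140 + a_B − 10a_A = 0, so a_A = 14 + 0.1a_B.
Likewise for Belmark: a_B = 69 + 0.5a_A.
Substituting the second reaction function into the first: a_A = 14 + 0.1(69 + 0.5a_A), which gives 0.95a_A = 20.9 ⇒ a_A = 22.
Then a_B = 69 + 0.5·22 = 80.

22, 80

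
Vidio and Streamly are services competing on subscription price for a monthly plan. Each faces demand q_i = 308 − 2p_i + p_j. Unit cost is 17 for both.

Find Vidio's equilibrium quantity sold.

194

Vidio's profit: π = (p_{Vidio} − 17)(308 − 2p_{Vidio} + p_{Streamly}).
∂π/∂p_{Vidio} = 342 − 4p_{Vidio} + p_{Streamly} = 0 ⇒ p_{Vidio} = 85.5 + 0.25p_{Streamly}.
Setting p_{Vidio} = p_{Streamly} in the reaction function: p_{Vidio} = 85.5 + 0.25p_{Vidio}, so p_{Vidio} = 85.5 / 0.75 = 114.
q_{Vidio} = 308 − 2·114 + 114 = 194.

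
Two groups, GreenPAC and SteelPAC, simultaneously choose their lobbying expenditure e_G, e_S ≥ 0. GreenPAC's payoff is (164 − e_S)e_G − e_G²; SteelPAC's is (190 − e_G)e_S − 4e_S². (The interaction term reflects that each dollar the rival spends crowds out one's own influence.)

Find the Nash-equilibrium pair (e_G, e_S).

74.8, 14.4

Expanding GreenPAC's payoff: 164e_G − e_Se_G − e_G².
∂π/∂e_G = 164 − e_S − 2e_G = 0, so e_G = 82 − 0.5e_S.
Likewise for SteelPAC: e_S = 23.75 − 0.125e_G.
Solving the two reaction functions simultaneously: (1 − (−0.5)(−0.125))e_G = 82 − 0.5·23.75, so 0.9375e_G = 70.125 and e_G = 74.8.
Then e_S = 23.75 − 0.125·74.8 = 14.4.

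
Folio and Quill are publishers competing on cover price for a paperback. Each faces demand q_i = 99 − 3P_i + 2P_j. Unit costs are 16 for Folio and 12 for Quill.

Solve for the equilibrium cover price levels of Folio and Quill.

36, 34.5

Folio's profit: π = (P_{Folio} − 16)(99 − 3P_{Folio} + 2P_{Quill}).
∂π/∂P_{Folio} = 147 − 6P_{Folio} + 2P_{Quill} = 0 ⇒ P_{Folio} = 24.5 + (1/3)P_{Quill}.
Similarly P_{Quill} = 22.5 + (1/3)P_{Folio}.
Plugging P_{Quill} into Folio's best response: P_{Folio} = 24.5 + (1/3)(22.5 + (1/3)P_{Folio}) ⇒ (8/9)P_{Folio} = 32, so P_{Folio} = 36.
Then P_{Quill} = 22.5 + (1/3)·36 = 34.5.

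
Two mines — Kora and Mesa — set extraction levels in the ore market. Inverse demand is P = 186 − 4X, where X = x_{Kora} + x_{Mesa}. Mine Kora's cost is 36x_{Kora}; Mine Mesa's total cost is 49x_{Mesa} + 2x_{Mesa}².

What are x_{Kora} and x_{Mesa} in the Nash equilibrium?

Mine Kora's profit: π = x_{Kora}(186 − 4(x_{Kora} + x_{Mesa})) − 36x_{Kora}.
∂π/∂x_{Kora} = 150 − 8x_{Kora} − 4x_{Mesa} = 0, so x_{Kora} = 18.75 − 0.5x_{Mesa}.
For Mesa: ∂π/∂x_{Mesa} = 137 − 12x_{Mesa} − 4x_{Kora} = 0 ⇒ x_{Mesa} = 137/12 − (1/3)x_{Kora}.
Substituting the second reaction function into the first: x_{Kora} = 18.75 − 0.5(137/12 − (1/3)x_{Kora}), which gives (5/6)x_{Kora} = 313/24 ⇒ x_{Kora} = 15.65.
Then x_{Mesa} = 137/12 − (1/3)·15.65 = 6.2.

15.65, 6.2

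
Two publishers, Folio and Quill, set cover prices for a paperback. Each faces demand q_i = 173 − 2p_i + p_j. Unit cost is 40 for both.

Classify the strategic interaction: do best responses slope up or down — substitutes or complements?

strategic complements

Folio's profit: π = (p_{Folio} − 40)(173 − 2p_{Folio} + p_{Quill}).
∂π/∂p_{Folio} = 253 − 4p_{Folio} + p_{Quill} = 0 ⇒ p_{Folio} = 63.25 + 0.25p_{Quill}.
The best-response slope dp_{Folio}/dp_{Quill} = 0.25 > 0: the reaction function is upward-sloping, so the choices are strategic complements.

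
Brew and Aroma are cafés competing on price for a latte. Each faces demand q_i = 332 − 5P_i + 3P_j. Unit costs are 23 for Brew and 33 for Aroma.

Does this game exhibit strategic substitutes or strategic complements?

strategic complements

Brew's profit: π = (P_{Brew} − 23)(332 − 5P_{Brew} + 3P_{Aroma}).
∂π/∂P_{Brew} = 447 − 10P_{Brew} + 3P_{Aroma} = 0 ⇒ P_{Brew} = 44.7 + 0.3P_{Aroma}.
The best-response slope dP_{Brew}/dP_{Aroma} = 0.3 > 0: the reaction function is upward-sloping, so the choices are strategic complements.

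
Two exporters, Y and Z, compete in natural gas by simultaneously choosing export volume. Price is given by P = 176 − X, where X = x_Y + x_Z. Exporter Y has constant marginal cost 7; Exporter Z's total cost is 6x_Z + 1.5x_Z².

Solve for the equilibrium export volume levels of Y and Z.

Exporter Y's profit: π = x_Y(176 − (x_Y + x_Z)) − 7x_Y.
∂π/∂x_Y = 169 − 2x_Y − x_Z = 0, so x_Y = 84.5 − 0.5x_Z.
For Z: ∂π/∂x_Z = 170 − 5x_Z − x_Y = 0 ⇒ x_Z = 34 − 0.2x_Y.
Plugging x_Z into Y's best response: x_Y = 84.5 − 0.5(34 − 0.2x_Y) ⇒ 0.9x_Y = 67.5, so x_Y = 75.
Then x_Z = 34 − 0.2·75 = 19.

75, 19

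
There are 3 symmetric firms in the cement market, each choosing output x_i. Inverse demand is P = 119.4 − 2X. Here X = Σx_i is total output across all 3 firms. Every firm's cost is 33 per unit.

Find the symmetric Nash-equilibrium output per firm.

10.8

A representative firm's profit is π_i = x_i(119.4 − 2X) − 33x_i, with X = x_i + Σ_{j≠i} x_j.
First-order condition: 86.4 − 4x_i − 2Σ_{j≠i} x_j = 0.
With identical firms, set every x_j = x: then 86.4 − 4x − 4x = 0, i.e. x = 86.4/8 = 10.8.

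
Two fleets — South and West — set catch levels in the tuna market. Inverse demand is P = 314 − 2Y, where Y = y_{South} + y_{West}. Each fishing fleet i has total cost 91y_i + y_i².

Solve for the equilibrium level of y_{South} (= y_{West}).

Fishing fleet South's profit: π = y_{South}(314 − 2(y_{South} + y_{West})) − 91y_{South} − y_{South}².
∂π/∂y_{South} = 223 − 6y_{South} − 2y_{West} = 0, so y_{South} = 223/6 − (1/3)y_{West}.
By symmetry y_{West} = y_{South}; substituting into the reaction function, (4/3)y_{South} = 223/6 and y_{South} = 27.875.

27.875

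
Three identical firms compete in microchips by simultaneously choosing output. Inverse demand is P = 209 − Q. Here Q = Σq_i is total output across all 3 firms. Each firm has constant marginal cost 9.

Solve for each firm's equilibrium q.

A representative firm's profit is π_i = q_i(209 − Q) − 9q_i, with Q = q_i + Σ_{j≠i} q_j.
First-order condition: 200 − 2q_i − Σ_{j≠i} q_j = 0.
Imposing symmetry (q_j = q for all j) turns Σ_{j≠i} q_j into 2q, so 200 = 4q and q = 50.

50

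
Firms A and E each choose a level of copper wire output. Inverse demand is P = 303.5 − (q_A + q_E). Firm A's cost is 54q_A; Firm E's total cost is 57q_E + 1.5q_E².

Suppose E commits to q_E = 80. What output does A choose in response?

84.75

Firm A's profit: π = q_A(303.5 − (q_A + q_E)) − 54q_A.
∂π/∂q_A = 249.5 − 2q_A − q_E = 0, so q_A = 124.75 − 0.5q_E.
At q_E = 80: q_A = 124.75 − 0.5·80 = 84.75.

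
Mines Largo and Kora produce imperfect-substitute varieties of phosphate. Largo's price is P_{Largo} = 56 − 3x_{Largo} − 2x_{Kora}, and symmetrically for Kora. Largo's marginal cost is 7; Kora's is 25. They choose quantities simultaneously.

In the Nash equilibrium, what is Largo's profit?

157.6875

Mine Largo's profit: π = x_{Largo}(56 − 3x_{Largo} − 2x_{Kora}) − 7x_{Largo}.
∂π/∂x_{Largo} = 49 − 6x_{Largo} − 2x_{Kora} = 0 ⇒ x_{Largo} = 49/6 − (1/3)x_{Kora}.
Similarly x_{Kora} = 31/6 − (1/3)x_{Largo}.
Plugging x_{Kora} into Largo's best response: x_{Largo} = 49/6 − (1/3)(31/6 − (1/3)x_{Largo}) ⇒ (8/9)x_{Largo} = 58/9, so x_{Largo} = 7.25.
Then x_{Kora} = 31/6 − (1/3)·7.25 = 2.75.
P_{Largo} = 56 − 3·7.25 − 2·2.75 = 28.75.
Profit = (28.75 − 7)·7.25 = 157.6875.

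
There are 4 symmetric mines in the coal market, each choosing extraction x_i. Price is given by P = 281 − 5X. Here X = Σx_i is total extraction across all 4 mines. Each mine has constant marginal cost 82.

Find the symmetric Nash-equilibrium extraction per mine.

7.96

A representative mine's profit is π_i = x_i(281 − 5X) − 82x_i, with X = x_i + Σ_{j≠i} x_j.
First-order condition: 199 − 10x_i − 5Σ_{j≠i} x_j = 0.
In a symmetric equilibrium every mine chooses the same x, so Σ_{j≠i} x_j = 3x. The condition becomes 199 − 25x = 0, giving x = 199/25 = 7.96.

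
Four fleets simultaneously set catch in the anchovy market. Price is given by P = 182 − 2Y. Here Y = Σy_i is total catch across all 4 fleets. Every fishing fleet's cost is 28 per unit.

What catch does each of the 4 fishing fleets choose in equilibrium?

15.4

A representative fishing fleet's profit is π_i = y_i(182 − 2Y) − 28y_i, with Y = y_i + Σ_{j≠i} y_j.
First-order condition: 154 − 4y_i − 2Σ_{j≠i} y_j = 0.
With identical fishing fleets, set every y_j = y: then 154 − 4y − 6y = 0, i.e. y = 154/10 = 15.4.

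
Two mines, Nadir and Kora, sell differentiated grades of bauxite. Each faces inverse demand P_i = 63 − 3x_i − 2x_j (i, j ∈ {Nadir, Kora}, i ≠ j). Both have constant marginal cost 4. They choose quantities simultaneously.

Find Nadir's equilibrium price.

Mine Nadir's profit: π = x_{Nadir}(63 − 3x_{Nadir} − 2x_{Kora}) − 4x_{Nadir}.
∂π/∂x_{Nadir} = 59 − 6x_{Nadir} − 2x_{Kora} = 0 ⇒ x_{Nadir} = 59/6 − (1/3)x_{Kora}.
By symmetry x_{Kora} = x_{Nadir}; substituting into the reaction function, (4/3)x_{Nadir} = 59/6 and x_{Nadir} = 7.375.
P_{Nadir} = 63 − 3·7.375 − 2·7.375 = 26.125.

26.125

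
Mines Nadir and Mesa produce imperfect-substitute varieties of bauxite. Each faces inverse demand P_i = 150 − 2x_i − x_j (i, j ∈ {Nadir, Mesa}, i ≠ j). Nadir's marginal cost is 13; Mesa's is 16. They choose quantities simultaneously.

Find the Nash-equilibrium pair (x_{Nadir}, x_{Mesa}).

Mine Nadir's profit: π = x_{Nadir}(150 − 2x_{Nadir} − x_{Mesa}) − 13x_{Nadir}.
∂π/∂x_{Nadir} = 137 − 4x_{Nadir} − x_{Mesa} = 0 ⇒ x_{Nadir} = 34.25 − 0.25x_{Mesa}.
Similarly x_{Mesa} = 33.5 − 0.25x_{Nadir}.
Plugging x_{Mesa} into Nadir's best response: x_{Nadir} = 34.25 − 0.25(33.5 − 0.25x_{Nadir}) ⇒ 0.9375x_{Nadir} = 25.875, so x_{Nadir} = 27.6.
Then x_{Mesa} = 33.5 − 0.25·27.6 = 26.6.

27.6, 26.6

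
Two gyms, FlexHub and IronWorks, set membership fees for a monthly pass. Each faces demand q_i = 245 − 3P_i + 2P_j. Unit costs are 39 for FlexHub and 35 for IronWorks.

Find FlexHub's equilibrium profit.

FlexHub's profit: π = (P_{FlexHub} − 39)(245 − 3P_{FlexHub} + 2P_{IronWorks}).
∂π/∂P_{FlexHub} = 362 − 6P_{FlexHub} + 2P_{IronWorks} = 0 ⇒ P_{FlexHub} = 181/3 + (1/3)P_{IronWorks}.
Similarly P_{IronWorks} = 175/3 + (1/3)P_{FlexHub}.
Solving the two reaction functions simultaneously: (1 − (1/3)(1/3))P_{FlexHub} = 181/3 + (1/3)·(175/3), so (8/9)P_{FlexHub} = 718/9 and P_{FlexHub} = 89.75.
Then P_{IronWorks} = 175/3 + (1/3)·89.75 = 88.25.
q_{FlexHub} = 245 − 3·89.75 + 2·88.25 = 152.25.
Profit = (89.75 − 39)·152.25 = 7726.6875.

7726.6875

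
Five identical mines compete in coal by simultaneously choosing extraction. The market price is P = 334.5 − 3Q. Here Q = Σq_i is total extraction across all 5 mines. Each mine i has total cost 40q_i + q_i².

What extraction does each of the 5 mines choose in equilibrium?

14.725

A representative mine's profit is π_i = q_i(334.5 − 3Q) − 40q_i − q_i², with Q = q_i + Σ_{j≠i} q_j.
First-order condition: 294.5 − 8q_i − 3Σ_{j≠i} q_j = 0.
In a symmetric equilibrium every mine chooses the same q, so Σ_{j≠i} q_j = 4q. The condition becomes 294.5 − 20q = 0, giving q = 294.5/20 = 14.725.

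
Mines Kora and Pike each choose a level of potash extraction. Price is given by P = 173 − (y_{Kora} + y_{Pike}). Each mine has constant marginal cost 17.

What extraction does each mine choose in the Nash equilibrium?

Mine Kora's profit: π = y_{Kora}(173 − (y_{Kora} + y_{Pike})) − 17y_{Kora}.
∂π/∂y_{Kora} = 156 − 2y_{Kora} − y_{Pike} = 0, so y_{Kora} = 78 − 0.5y_{Pike}.
The game is symmetric, so in equilibrium y_{Pike} = y_{Kora}: the reaction function gives 1.5y_{Kora} = 78, hence y_{Kora} = 52.

52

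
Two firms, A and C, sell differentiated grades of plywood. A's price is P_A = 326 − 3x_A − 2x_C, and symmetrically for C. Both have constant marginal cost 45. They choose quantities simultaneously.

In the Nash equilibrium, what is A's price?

150.375

Firm A's profit: π = x_A(326 − 3x_A − 2x_C) − 45x_A.
∂π/∂x_A = 281 − 6x_A − 2x_C = 0 ⇒ x_A = 281/6 − (1/3)x_C.
By symmetry x_C = x_A; substituting into the reaction function, (4/3)x_A = 281/6 and x_A = 35.125.
P_A = 326 − 3·35.125 − 2·35.125 = 150.375.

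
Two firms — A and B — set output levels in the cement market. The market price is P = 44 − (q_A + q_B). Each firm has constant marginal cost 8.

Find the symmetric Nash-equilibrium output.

Firm A's profit: π = q_A(44 − (q_A + q_B)) − 8q_A.
∂π/∂q_A = 36 − 2q_A − q_B = 0, so q_A = 18 − 0.5q_B.
Setting q_A = q_B in the reaction function: q_A = 18 − 0.5q_A, so q_A = 18 / 1.5 = 12.

12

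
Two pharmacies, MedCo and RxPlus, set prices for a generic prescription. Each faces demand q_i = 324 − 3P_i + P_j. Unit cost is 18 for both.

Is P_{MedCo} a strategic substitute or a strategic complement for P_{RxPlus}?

MedCo's profit: π = (P_{MedCo} − 18)(324 − 3P_{MedCo} + P_{RxPlus}).
∂π/∂P_{MedCo} = 378 − 6P_{MedCo} + P_{RxPlus} = 0 ⇒ P_{MedCo} = 63 + (1/6)P_{RxPlus}.
The best-response slope dP_{MedCo}/dP_{RxPlus} = 1/6 > 0: the reaction function is upward-sloping, so the choices are strategic complements.

strategic complements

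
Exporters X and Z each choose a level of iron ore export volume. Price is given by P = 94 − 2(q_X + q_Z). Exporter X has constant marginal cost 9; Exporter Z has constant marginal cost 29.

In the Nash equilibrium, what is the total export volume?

25

Exporter X's profit: π = q_X(94 − 2(q_X + q_Z)) − 9q_X.
∂π/∂q_X = 85 − 4q_X − 2q_Z = 0, so q_X = 21.25 − 0.5q_Z.
By the same steps for Z: q_Z = 16.25 − 0.5q_X.
Plugging q_Z into X's best response: q_X = 21.25 − 0.5(16.25 − 0.5q_X) ⇒ 0.75q_X = 13.125, so q_X = 17.5.
Then q_Z = 16.25 − 0.5·17.5 = 7.5.
Total export volume: 17.5 + 7.5 = 25.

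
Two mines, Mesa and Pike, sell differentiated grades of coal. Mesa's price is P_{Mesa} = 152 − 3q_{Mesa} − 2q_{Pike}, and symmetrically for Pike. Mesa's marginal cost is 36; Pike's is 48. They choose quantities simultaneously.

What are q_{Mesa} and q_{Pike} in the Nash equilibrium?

15.25, 12.25

Mine Mesa's profit: π = q_{Mesa}(152 − 3q_{Mesa} − 2q_{Pike}) − 36q_{Mesa}.
∂π/∂q_{Mesa} = 116 − 6q_{Mesa} − 2q_{Pike} = 0 ⇒ q_{Mesa} = 58/3 − (1/3)q_{Pike}.
Similarly q_{Pike} = 52/3 − (1/3)q_{Mesa}.
Plugging q_{Pike} into Mesa's best response: q_{Mesa} = 58/3 − (1/3)(52/3 − (1/3)q_{Mesa}) ⇒ (8/9)q_{Mesa} = 122/9, so q_{Mesa} = 15.25.
Then q_{Pike} = 52/3 − (1/3)·15.25 = 12.25.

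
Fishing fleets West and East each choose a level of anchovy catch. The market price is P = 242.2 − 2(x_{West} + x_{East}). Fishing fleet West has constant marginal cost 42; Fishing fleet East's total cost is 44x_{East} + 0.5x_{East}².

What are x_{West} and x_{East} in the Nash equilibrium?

Fishing fleet West's profit: π = x_{West}(242.2 − 2(x_{West} + x_{East})) − 42x_{West}.
∂π/∂x_{West} = 200.2 − 4x_{West} − 2x_{East} = 0, so x_{West} = 50.05 − 0.5x_{East}.
For East: ∂π/∂x_{East} = 198.2 − 5x_{East} − 2x_{West} = 0 ⇒ x_{East} = 39.64 − 0.4x_{West}.
Plugging x_{East} into West's best response: x_{West} = 50.05 − 0.5(39.64 − 0.4x_{West}) ⇒ 0.8x_{West} = 30.23, so x_{West} = 37.7875.
Then x_{East} = 39.64 − 0.4·37.7875 = 24.525.

37.7875, 24.525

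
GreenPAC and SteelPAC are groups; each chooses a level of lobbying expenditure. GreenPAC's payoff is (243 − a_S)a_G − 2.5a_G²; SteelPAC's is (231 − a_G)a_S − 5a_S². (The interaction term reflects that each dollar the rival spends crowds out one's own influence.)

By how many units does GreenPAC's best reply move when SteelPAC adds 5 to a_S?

Expanding GreenPAC's payoff: 243a_G − a_Sa_G − 2.5a_G².
∂π/∂a_G = 243 − a_S − 5a_G = 0, so a_G = 48.6 − 0.2a_S.
The reaction-function slope is −0.2, so a 5-unit rise in a_S moves a_G by −0.2 × 5 = −1. GreenPAC's best response falls — the actions are strategic substitutes.

-1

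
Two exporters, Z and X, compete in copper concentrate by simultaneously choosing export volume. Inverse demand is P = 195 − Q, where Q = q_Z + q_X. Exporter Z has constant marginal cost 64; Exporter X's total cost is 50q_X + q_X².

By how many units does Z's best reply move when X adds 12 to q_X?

Exporter Z's profit: π = q_Z(195 − (q_Z + q_X)) − 64q_Z.
∂π/∂q_Z = 131 − 2q_Z − q_X = 0, so q_Z = 65.5 − 0.5q_X.
The reaction-function slope is −0.5, so a 12-unit rise in q_X moves q_Z by −0.5 × 12 = −6. Z's best response falls — the actions are strategic substitutes.

-6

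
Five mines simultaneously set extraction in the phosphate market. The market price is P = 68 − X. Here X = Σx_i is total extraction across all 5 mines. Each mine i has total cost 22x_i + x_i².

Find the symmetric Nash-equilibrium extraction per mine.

5.75

A representative mine's profit is π_i = x_i(68 − X) − 22x_i − x_i², with X = x_i + Σ_{j≠i} x_j.
First-order condition: 46 − 4x_i − Σ_{j≠i} x_j = 0.
Imposing symmetry (x_j = x for all j) turns Σ_{j≠i} x_j into 4x, so 46 = 8x and x = 5.75.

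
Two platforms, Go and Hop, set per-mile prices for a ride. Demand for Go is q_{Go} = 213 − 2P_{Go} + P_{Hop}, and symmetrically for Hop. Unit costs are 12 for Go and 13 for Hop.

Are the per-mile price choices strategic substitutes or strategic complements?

strategic complements

Go's profit: π = (P_{Go} − 12)(213 − 2P_{Go} + P_{Hop}).
∂π/∂P_{Go} = 237 − 4P_{Go} + P_{Hop} = 0 ⇒ P_{Go} = 59.25 + 0.25P_{Hop}.
The best-response slope dP_{Go}/dP_{Hop} = 0.25 > 0: the reaction function is upward-sloping, so the choices are strategic complements.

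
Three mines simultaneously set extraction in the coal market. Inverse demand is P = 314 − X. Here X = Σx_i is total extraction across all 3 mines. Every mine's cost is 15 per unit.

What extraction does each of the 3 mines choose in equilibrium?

74.75

A representative mine's profit is π_i = x_i(314 − X) − 15x_i, with X = x_i + Σ_{j≠i} x_j.
First-order condition: 299 − 2x_i − Σ_{j≠i} x_j = 0.
In a symmetric equilibrium every mine chooses the same x, so Σ_{j≠i} x_j = 2x. The condition becomes 299 − 4x = 0, giving x = 299/4 = 74.75.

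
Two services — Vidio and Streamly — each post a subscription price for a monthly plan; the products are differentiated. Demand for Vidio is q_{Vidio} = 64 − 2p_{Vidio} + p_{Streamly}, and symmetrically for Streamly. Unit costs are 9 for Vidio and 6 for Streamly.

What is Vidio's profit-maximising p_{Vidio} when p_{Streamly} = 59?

Vidio's profit: π = (p_{Vidio} − 9)(64 − 2p_{Vidio} + p_{Streamly}).
∂π/∂p_{Vidio} = 82 − 4p_{Vidio} + p_{Streamly} = 0 ⇒ p_{Vidio} = 20.5 + 0.25p_{Streamly}.
At p_{Streamly} = 59: p_{Vidio} = 20.5 + 0.25·59 = 35.25.

35.25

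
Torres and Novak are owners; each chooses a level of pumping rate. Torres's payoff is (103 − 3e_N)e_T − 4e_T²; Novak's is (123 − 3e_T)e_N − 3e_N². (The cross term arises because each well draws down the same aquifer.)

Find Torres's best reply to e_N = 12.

8.375

Expanding Torres's payoff: 103e_T − 3e_Ne_T − 4e_T².
∂π/∂e_T = 103 − 3e_N − 8e_T = 0, so e_T = 12.875 − 0.375e_N.
At e_N = 12: e_T = 12.875 − 0.375·12 = 8.375.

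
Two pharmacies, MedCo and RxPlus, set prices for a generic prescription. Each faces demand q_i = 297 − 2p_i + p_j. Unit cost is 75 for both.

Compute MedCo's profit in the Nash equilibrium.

MedCo's profit: π = (p_{MedCo} − 75)(297 − 2p_{MedCo} + p_{RxPlus}).
∂π/∂p_{MedCo} = 447 − 4p_{MedCo} + p_{RxPlus} = 0 ⇒ p_{MedCo} = 111.75 + 0.25p_{RxPlus}.
By symmetry p_{RxPlus} = p_{MedCo}; substituting into the reaction function, 0.75p_{MedCo} = 111.75 and p_{MedCo} = 149.
q_{MedCo} = 297 − 2·149 + 149 = 148.
Profit = (149 − 75)·148 = 10952.

10952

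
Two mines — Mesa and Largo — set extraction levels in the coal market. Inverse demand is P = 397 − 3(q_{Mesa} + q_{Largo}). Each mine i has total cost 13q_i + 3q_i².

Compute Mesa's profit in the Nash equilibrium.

3932.16

Mine Mesa's profit: π = q_{Mesa}(397 − 3(q_{Mesa} + q_{Largo})) − 13q_{Mesa} − 3q_{Mesa}².
∂π/∂q_{Mesa} = 384 − 12q_{Mesa} − 3q_{Largo} = 0, so q_{Mesa} = 32 − 0.25q_{Largo}.
Setting q_{Mesa} = q_{Largo} in the reaction function: q_{Mesa} = 32 − 0.25q_{Mesa}, so q_{Mesa} = 32 / 1.25 = 25.6.
Price P = 397 − 3·51.2 = 243.4.
Mesa's profit: (243.4 − 13)·25.6 − 3(25.6)² = 3932.16.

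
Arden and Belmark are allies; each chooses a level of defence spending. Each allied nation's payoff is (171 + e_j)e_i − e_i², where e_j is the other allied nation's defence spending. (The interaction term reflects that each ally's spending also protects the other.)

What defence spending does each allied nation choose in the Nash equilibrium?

Arden's payoff is (171 + e_B)e_A − e_A².
∂π/∂e_A = 171 + e_B − 2e_A = 0, so e_A = 85.5 + 0.5e_B.
Setting e_A = e_B in the reaction function: e_A = 85.5 + 0.5e_A, so e_A = 85.5 / 0.5 = 171.

171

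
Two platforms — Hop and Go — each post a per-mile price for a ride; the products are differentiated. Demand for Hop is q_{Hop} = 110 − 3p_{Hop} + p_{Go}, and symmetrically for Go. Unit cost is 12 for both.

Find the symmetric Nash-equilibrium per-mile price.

Hop's profit: π = (p_{Hop} − 12)(110 − 3p_{Hop} + p_{Go}).
∂π/∂p_{Hop} = 146 − 6p_{Hop} + p_{Go} = 0 ⇒ p_{Hop} = 73/3 + (1/6)p_{Go}.
The game is symmetric, so in equilibrium p_{Go} = p_{Hop}: the reaction function gives (5/6)p_{Hop} = 73/3, hence p_{Hop} = 29.2.

29.2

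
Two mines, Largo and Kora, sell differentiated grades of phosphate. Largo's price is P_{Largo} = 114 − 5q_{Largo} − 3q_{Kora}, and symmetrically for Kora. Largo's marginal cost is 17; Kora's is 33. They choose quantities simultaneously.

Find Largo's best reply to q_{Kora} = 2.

9.1

Mine Largo's profit: π = q_{Largo}(114 − 5q_{Largo} − 3q_{Kora}) − 17q_{Largo}.
∂π/∂q_{Largo} = 97 − 10q_{Largo} − 3q_{Kora} = 0 ⇒ q_{Largo} = 9.7 − 0.3q_{Kora}.
At q_{Kora} = 2: q_{Largo} = 9.7 − 0.3·2 = 9.1.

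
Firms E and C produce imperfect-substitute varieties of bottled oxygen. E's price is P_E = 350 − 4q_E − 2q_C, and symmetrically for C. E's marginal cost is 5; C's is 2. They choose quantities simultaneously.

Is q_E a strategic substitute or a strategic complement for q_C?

Firm E's profit: π = q_E(350 − 4q_E − 2q_C) − 5q_E.
∂π/∂q_E = 345 − 8q_E − 2q_C = 0 ⇒ q_E = 43.125 − 0.25q_C.
The best-response slope dq_E/dq_C = −0.25 < 0: the reaction function is downward-sloping, so the choices are strategic substitutes.

strategic substitutes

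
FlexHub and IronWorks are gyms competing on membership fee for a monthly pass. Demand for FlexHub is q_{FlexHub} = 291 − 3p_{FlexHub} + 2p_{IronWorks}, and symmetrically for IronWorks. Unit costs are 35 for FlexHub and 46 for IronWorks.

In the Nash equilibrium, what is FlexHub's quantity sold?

198.1875

FlexHub's profit: π = (p_{FlexHub} − 35)(291 − 3p_{FlexHub} + 2p_{IronWorks}).
∂π/∂p_{FlexHub} = 396 − 6p_{FlexHub} + 2p_{IronWorks} = 0 ⇒ p_{FlexHub} = 66 + (1/3)p_{IronWorks}.
Similarly p_{IronWorks} = 71.5 + (1/3)p_{FlexHub}.
Plugging p_{IronWorks} into FlexHub's best response: p_{FlexHub} = 66 + (1/3)(71.5 + (1/3)p_{FlexHub}) ⇒ (8/9)p_{FlexHub} = 539/6, so p_{FlexHub} = 101.0625.
Then p_{IronWorks} = 71.5 + (1/3)·101.0625 = 105.1875.
q_{FlexHub} = 291 − 3·101.0625 + 2·105.1875 = 198.1875.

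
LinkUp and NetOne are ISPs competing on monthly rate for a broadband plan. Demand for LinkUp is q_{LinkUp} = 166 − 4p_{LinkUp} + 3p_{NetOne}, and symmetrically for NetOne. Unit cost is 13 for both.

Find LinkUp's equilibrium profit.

LinkUp's profit: π = (p_{LinkUp} − 13)(166 − 4p_{LinkUp} + 3p_{NetOne}).
∂π/∂p_{LinkUp} = 218 − 8p_{LinkUp} + 3p_{NetOne} = 0 ⇒ p_{LinkUp} = 27.25 + 0.375p_{NetOne}.
Setting p_{LinkUp} = p_{NetOne} in the reaction function: p_{LinkUp} = 27.25 + 0.375p_{LinkUp}, so p_{LinkUp} = 27.25 / 0.625 = 43.6.
q_{LinkUp} = 166 − 4·43.6 + 3·43.6 = 122.4.
Profit = (43.6 − 13)·122.4 = 3745.44.

3745.44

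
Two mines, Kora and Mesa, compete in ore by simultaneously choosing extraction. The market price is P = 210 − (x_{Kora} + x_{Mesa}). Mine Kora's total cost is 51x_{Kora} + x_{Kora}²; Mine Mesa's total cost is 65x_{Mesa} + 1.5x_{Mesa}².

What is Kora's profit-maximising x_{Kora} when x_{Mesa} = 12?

Mine Kora's profit: π = x_{Kora}(210 − (x_{Kora} + x_{Mesa})) − 51x_{Kora} − x_{Kora}².
∂π/∂x_{Kora} = 159 − 4x_{Kora} − x_{Mesa} = 0, so x_{Kora} = 39.75 − 0.25x_{Mesa}.
At x_{Mesa} = 12: x_{Kora} = 39.75 − 0.25·12 = 36.75.

36.75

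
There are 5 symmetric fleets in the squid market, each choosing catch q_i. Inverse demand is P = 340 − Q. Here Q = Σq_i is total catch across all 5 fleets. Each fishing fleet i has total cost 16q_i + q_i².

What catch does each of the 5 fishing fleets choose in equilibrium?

A representative fishing fleet's profit is π_i = q_i(340 − Q) − 16q_i − q_i², with Q = q_i + Σ_{j≠i} q_j.
First-order condition: 324 − 4q_i − Σ_{j≠i} q_j = 0.
Imposing symmetry (q_j = q for all j) turns Σ_{j≠i} q_j into 4q, so 324 = 8q and q = 40.5.

40.5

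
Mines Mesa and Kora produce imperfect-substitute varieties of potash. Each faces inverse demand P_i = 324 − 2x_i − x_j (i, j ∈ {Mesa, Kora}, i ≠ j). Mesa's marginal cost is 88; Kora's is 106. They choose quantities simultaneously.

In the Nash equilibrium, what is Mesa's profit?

4685.12

Mine Mesa's profit: π = x_{Mesa}(324 − 2x_{Mesa} − x_{Kora}) − 88x_{Mesa}.
∂π/∂x_{Mesa} = 236 − 4x_{Mesa} − x_{Kora} = 0 ⇒ x_{Mesa} = 59 − 0.25x_{Kora}.
Similarly x_{Kora} = 54.5 − 0.25x_{Mesa}.
Substituting the second reaction function into the first: x_{Mesa} = 59 − 0.25(54.5 − 0.25x_{Mesa}), which gives 0.9375x_{Mesa} = 45.375 ⇒ x_{Mesa} = 48.4.
Then x_{Kora} = 54.5 − 0.25·48.4 = 42.4.
P_{Mesa} = 324 − 2·48.4 − 42.4 = 184.8.
Profit = (184.8 − 88)·48.4 = 4685.12.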